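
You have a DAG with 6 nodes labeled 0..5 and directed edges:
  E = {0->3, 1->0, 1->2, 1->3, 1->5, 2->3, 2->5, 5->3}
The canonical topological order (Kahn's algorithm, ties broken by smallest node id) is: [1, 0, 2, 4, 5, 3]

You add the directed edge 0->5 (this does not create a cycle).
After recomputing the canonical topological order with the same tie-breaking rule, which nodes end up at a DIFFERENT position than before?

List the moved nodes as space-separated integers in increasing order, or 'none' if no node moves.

Old toposort: [1, 0, 2, 4, 5, 3]
Added edge 0->5
Recompute Kahn (smallest-id tiebreak):
  initial in-degrees: [1, 0, 1, 4, 0, 3]
  ready (indeg=0): [1, 4]
  pop 1: indeg[0]->0; indeg[2]->0; indeg[3]->3; indeg[5]->2 | ready=[0, 2, 4] | order so far=[1]
  pop 0: indeg[3]->2; indeg[5]->1 | ready=[2, 4] | order so far=[1, 0]
  pop 2: indeg[3]->1; indeg[5]->0 | ready=[4, 5] | order so far=[1, 0, 2]
  pop 4: no out-edges | ready=[5] | order so far=[1, 0, 2, 4]
  pop 5: indeg[3]->0 | ready=[3] | order so far=[1, 0, 2, 4, 5]
  pop 3: no out-edges | ready=[] | order so far=[1, 0, 2, 4, 5, 3]
New canonical toposort: [1, 0, 2, 4, 5, 3]
Compare positions:
  Node 0: index 1 -> 1 (same)
  Node 1: index 0 -> 0 (same)
  Node 2: index 2 -> 2 (same)
  Node 3: index 5 -> 5 (same)
  Node 4: index 3 -> 3 (same)
  Node 5: index 4 -> 4 (same)
Nodes that changed position: none

Answer: none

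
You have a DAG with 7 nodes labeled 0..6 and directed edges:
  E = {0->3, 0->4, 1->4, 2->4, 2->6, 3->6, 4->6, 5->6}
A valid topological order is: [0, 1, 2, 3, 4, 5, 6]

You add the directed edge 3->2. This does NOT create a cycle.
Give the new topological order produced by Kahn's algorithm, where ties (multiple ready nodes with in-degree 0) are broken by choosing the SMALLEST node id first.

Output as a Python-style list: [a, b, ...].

Old toposort: [0, 1, 2, 3, 4, 5, 6]
Added edge: 3->2
Position of 3 (3) > position of 2 (2). Must reorder: 3 must now come before 2.
Run Kahn's algorithm (break ties by smallest node id):
  initial in-degrees: [0, 0, 1, 1, 3, 0, 4]
  ready (indeg=0): [0, 1, 5]
  pop 0: indeg[3]->0; indeg[4]->2 | ready=[1, 3, 5] | order so far=[0]
  pop 1: indeg[4]->1 | ready=[3, 5] | order so far=[0, 1]
  pop 3: indeg[2]->0; indeg[6]->3 | ready=[2, 5] | order so far=[0, 1, 3]
  pop 2: indeg[4]->0; indeg[6]->2 | ready=[4, 5] | order so far=[0, 1, 3, 2]
  pop 4: indeg[6]->1 | ready=[5] | order so far=[0, 1, 3, 2, 4]
  pop 5: indeg[6]->0 | ready=[6] | order so far=[0, 1, 3, 2, 4, 5]
  pop 6: no out-edges | ready=[] | order so far=[0, 1, 3, 2, 4, 5, 6]
  Result: [0, 1, 3, 2, 4, 5, 6]

Answer: [0, 1, 3, 2, 4, 5, 6]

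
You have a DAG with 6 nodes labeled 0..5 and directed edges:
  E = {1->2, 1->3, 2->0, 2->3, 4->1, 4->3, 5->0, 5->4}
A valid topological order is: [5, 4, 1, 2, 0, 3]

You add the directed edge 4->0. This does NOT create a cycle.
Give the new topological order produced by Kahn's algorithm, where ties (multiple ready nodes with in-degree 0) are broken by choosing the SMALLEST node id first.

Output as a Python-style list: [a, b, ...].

Old toposort: [5, 4, 1, 2, 0, 3]
Added edge: 4->0
Position of 4 (1) < position of 0 (4). Old order still valid.
Run Kahn's algorithm (break ties by smallest node id):
  initial in-degrees: [3, 1, 1, 3, 1, 0]
  ready (indeg=0): [5]
  pop 5: indeg[0]->2; indeg[4]->0 | ready=[4] | order so far=[5]
  pop 4: indeg[0]->1; indeg[1]->0; indeg[3]->2 | ready=[1] | order so far=[5, 4]
  pop 1: indeg[2]->0; indeg[3]->1 | ready=[2] | order so far=[5, 4, 1]
  pop 2: indeg[0]->0; indeg[3]->0 | ready=[0, 3] | order so far=[5, 4, 1, 2]
  pop 0: no out-edges | ready=[3] | order so far=[5, 4, 1, 2, 0]
  pop 3: no out-edges | ready=[] | order so far=[5, 4, 1, 2, 0, 3]
  Result: [5, 4, 1, 2, 0, 3]

Answer: [5, 4, 1, 2, 0, 3]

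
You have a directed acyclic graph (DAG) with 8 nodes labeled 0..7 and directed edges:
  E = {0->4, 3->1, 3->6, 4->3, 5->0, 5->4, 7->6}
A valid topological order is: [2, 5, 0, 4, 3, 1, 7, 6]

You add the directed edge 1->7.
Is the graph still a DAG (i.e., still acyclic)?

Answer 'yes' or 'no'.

Answer: yes

Derivation:
Given toposort: [2, 5, 0, 4, 3, 1, 7, 6]
Position of 1: index 5; position of 7: index 6
New edge 1->7: forward
Forward edge: respects the existing order. Still a DAG, same toposort still valid.
Still a DAG? yes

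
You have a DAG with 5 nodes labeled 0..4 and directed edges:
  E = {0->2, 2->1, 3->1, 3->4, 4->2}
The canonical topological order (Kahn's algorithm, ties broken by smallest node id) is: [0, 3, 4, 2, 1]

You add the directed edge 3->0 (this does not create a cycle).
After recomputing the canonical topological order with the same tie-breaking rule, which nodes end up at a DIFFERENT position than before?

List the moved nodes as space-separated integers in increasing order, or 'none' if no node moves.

Answer: 0 3

Derivation:
Old toposort: [0, 3, 4, 2, 1]
Added edge 3->0
Recompute Kahn (smallest-id tiebreak):
  initial in-degrees: [1, 2, 2, 0, 1]
  ready (indeg=0): [3]
  pop 3: indeg[0]->0; indeg[1]->1; indeg[4]->0 | ready=[0, 4] | order so far=[3]
  pop 0: indeg[2]->1 | ready=[4] | order so far=[3, 0]
  pop 4: indeg[2]->0 | ready=[2] | order so far=[3, 0, 4]
  pop 2: indeg[1]->0 | ready=[1] | order so far=[3, 0, 4, 2]
  pop 1: no out-edges | ready=[] | order so far=[3, 0, 4, 2, 1]
New canonical toposort: [3, 0, 4, 2, 1]
Compare positions:
  Node 0: index 0 -> 1 (moved)
  Node 1: index 4 -> 4 (same)
  Node 2: index 3 -> 3 (same)
  Node 3: index 1 -> 0 (moved)
  Node 4: index 2 -> 2 (same)
Nodes that changed position: 0 3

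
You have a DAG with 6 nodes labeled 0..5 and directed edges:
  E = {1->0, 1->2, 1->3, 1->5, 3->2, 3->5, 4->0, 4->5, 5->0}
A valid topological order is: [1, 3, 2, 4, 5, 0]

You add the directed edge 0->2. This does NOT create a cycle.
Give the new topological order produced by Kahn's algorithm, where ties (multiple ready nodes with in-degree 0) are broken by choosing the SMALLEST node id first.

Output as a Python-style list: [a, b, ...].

Old toposort: [1, 3, 2, 4, 5, 0]
Added edge: 0->2
Position of 0 (5) > position of 2 (2). Must reorder: 0 must now come before 2.
Run Kahn's algorithm (break ties by smallest node id):
  initial in-degrees: [3, 0, 3, 1, 0, 3]
  ready (indeg=0): [1, 4]
  pop 1: indeg[0]->2; indeg[2]->2; indeg[3]->0; indeg[5]->2 | ready=[3, 4] | order so far=[1]
  pop 3: indeg[2]->1; indeg[5]->1 | ready=[4] | order so far=[1, 3]
  pop 4: indeg[0]->1; indeg[5]->0 | ready=[5] | order so far=[1, 3, 4]
  pop 5: indeg[0]->0 | ready=[0] | order so far=[1, 3, 4, 5]
  pop 0: indeg[2]->0 | ready=[2] | order so far=[1, 3, 4, 5, 0]
  pop 2: no out-edges | ready=[] | order so far=[1, 3, 4, 5, 0, 2]
  Result: [1, 3, 4, 5, 0, 2]

Answer: [1, 3, 4, 5, 0, 2]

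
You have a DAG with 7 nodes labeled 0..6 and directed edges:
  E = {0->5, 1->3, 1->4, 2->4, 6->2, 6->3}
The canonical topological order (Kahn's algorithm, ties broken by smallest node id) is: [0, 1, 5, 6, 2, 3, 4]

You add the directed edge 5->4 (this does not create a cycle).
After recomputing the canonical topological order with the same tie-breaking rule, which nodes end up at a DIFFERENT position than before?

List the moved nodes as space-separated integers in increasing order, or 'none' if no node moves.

Old toposort: [0, 1, 5, 6, 2, 3, 4]
Added edge 5->4
Recompute Kahn (smallest-id tiebreak):
  initial in-degrees: [0, 0, 1, 2, 3, 1, 0]
  ready (indeg=0): [0, 1, 6]
  pop 0: indeg[5]->0 | ready=[1, 5, 6] | order so far=[0]
  pop 1: indeg[3]->1; indeg[4]->2 | ready=[5, 6] | order so far=[0, 1]
  pop 5: indeg[4]->1 | ready=[6] | order so far=[0, 1, 5]
  pop 6: indeg[2]->0; indeg[3]->0 | ready=[2, 3] | order so far=[0, 1, 5, 6]
  pop 2: indeg[4]->0 | ready=[3, 4] | order so far=[0, 1, 5, 6, 2]
  pop 3: no out-edges | ready=[4] | order so far=[0, 1, 5, 6, 2, 3]
  pop 4: no out-edges | ready=[] | order so far=[0, 1, 5, 6, 2, 3, 4]
New canonical toposort: [0, 1, 5, 6, 2, 3, 4]
Compare positions:
  Node 0: index 0 -> 0 (same)
  Node 1: index 1 -> 1 (same)
  Node 2: index 4 -> 4 (same)
  Node 3: index 5 -> 5 (same)
  Node 4: index 6 -> 6 (same)
  Node 5: index 2 -> 2 (same)
  Node 6: index 3 -> 3 (same)
Nodes that changed position: none

Answer: none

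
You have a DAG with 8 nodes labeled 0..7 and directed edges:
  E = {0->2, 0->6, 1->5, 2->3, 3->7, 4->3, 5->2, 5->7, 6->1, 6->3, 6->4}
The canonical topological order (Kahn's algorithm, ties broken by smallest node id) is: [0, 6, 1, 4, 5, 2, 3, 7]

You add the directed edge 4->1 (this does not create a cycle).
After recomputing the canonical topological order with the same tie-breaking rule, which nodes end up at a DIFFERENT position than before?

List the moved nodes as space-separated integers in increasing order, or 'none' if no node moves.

Old toposort: [0, 6, 1, 4, 5, 2, 3, 7]
Added edge 4->1
Recompute Kahn (smallest-id tiebreak):
  initial in-degrees: [0, 2, 2, 3, 1, 1, 1, 2]
  ready (indeg=0): [0]
  pop 0: indeg[2]->1; indeg[6]->0 | ready=[6] | order so far=[0]
  pop 6: indeg[1]->1; indeg[3]->2; indeg[4]->0 | ready=[4] | order so far=[0, 6]
  pop 4: indeg[1]->0; indeg[3]->1 | ready=[1] | order so far=[0, 6, 4]
  pop 1: indeg[5]->0 | ready=[5] | order so far=[0, 6, 4, 1]
  pop 5: indeg[2]->0; indeg[7]->1 | ready=[2] | order so far=[0, 6, 4, 1, 5]
  pop 2: indeg[3]->0 | ready=[3] | order so far=[0, 6, 4, 1, 5, 2]
  pop 3: indeg[7]->0 | ready=[7] | order so far=[0, 6, 4, 1, 5, 2, 3]
  pop 7: no out-edges | ready=[] | order so far=[0, 6, 4, 1, 5, 2, 3, 7]
New canonical toposort: [0, 6, 4, 1, 5, 2, 3, 7]
Compare positions:
  Node 0: index 0 -> 0 (same)
  Node 1: index 2 -> 3 (moved)
  Node 2: index 5 -> 5 (same)
  Node 3: index 6 -> 6 (same)
  Node 4: index 3 -> 2 (moved)
  Node 5: index 4 -> 4 (same)
  Node 6: index 1 -> 1 (same)
  Node 7: index 7 -> 7 (same)
Nodes that changed position: 1 4

Answer: 1 4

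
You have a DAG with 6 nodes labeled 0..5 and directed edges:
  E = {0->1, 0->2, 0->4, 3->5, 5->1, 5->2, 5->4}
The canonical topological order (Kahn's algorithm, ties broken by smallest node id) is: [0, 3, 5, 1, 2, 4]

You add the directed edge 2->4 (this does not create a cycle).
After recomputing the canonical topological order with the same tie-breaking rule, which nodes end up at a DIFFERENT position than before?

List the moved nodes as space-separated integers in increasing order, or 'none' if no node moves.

Answer: none

Derivation:
Old toposort: [0, 3, 5, 1, 2, 4]
Added edge 2->4
Recompute Kahn (smallest-id tiebreak):
  initial in-degrees: [0, 2, 2, 0, 3, 1]
  ready (indeg=0): [0, 3]
  pop 0: indeg[1]->1; indeg[2]->1; indeg[4]->2 | ready=[3] | order so far=[0]
  pop 3: indeg[5]->0 | ready=[5] | order so far=[0, 3]
  pop 5: indeg[1]->0; indeg[2]->0; indeg[4]->1 | ready=[1, 2] | order so far=[0, 3, 5]
  pop 1: no out-edges | ready=[2] | order so far=[0, 3, 5, 1]
  pop 2: indeg[4]->0 | ready=[4] | order so far=[0, 3, 5, 1, 2]
  pop 4: no out-edges | ready=[] | order so far=[0, 3, 5, 1, 2, 4]
New canonical toposort: [0, 3, 5, 1, 2, 4]
Compare positions:
  Node 0: index 0 -> 0 (same)
  Node 1: index 3 -> 3 (same)
  Node 2: index 4 -> 4 (same)
  Node 3: index 1 -> 1 (same)
  Node 4: index 5 -> 5 (same)
  Node 5: index 2 -> 2 (same)
Nodes that changed position: none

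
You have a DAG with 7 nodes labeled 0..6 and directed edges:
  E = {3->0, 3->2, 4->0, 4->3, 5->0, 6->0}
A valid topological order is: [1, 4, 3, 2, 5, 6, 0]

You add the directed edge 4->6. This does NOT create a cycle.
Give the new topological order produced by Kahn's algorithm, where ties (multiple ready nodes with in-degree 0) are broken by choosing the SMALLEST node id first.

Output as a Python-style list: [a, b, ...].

Answer: [1, 4, 3, 2, 5, 6, 0]

Derivation:
Old toposort: [1, 4, 3, 2, 5, 6, 0]
Added edge: 4->6
Position of 4 (1) < position of 6 (5). Old order still valid.
Run Kahn's algorithm (break ties by smallest node id):
  initial in-degrees: [4, 0, 1, 1, 0, 0, 1]
  ready (indeg=0): [1, 4, 5]
  pop 1: no out-edges | ready=[4, 5] | order so far=[1]
  pop 4: indeg[0]->3; indeg[3]->0; indeg[6]->0 | ready=[3, 5, 6] | order so far=[1, 4]
  pop 3: indeg[0]->2; indeg[2]->0 | ready=[2, 5, 6] | order so far=[1, 4, 3]
  pop 2: no out-edges | ready=[5, 6] | order so far=[1, 4, 3, 2]
  pop 5: indeg[0]->1 | ready=[6] | order so far=[1, 4, 3, 2, 5]
  pop 6: indeg[0]->0 | ready=[0] | order so far=[1, 4, 3, 2, 5, 6]
  pop 0: no out-edges | ready=[] | order so far=[1, 4, 3, 2, 5, 6, 0]
  Result: [1, 4, 3, 2, 5, 6, 0]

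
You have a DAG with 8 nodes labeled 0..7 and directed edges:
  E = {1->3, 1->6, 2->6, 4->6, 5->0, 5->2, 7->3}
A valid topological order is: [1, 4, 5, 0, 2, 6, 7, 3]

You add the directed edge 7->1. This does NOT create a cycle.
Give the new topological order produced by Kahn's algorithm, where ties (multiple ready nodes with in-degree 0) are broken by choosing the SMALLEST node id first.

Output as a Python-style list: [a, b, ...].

Answer: [4, 5, 0, 2, 7, 1, 3, 6]

Derivation:
Old toposort: [1, 4, 5, 0, 2, 6, 7, 3]
Added edge: 7->1
Position of 7 (6) > position of 1 (0). Must reorder: 7 must now come before 1.
Run Kahn's algorithm (break ties by smallest node id):
  initial in-degrees: [1, 1, 1, 2, 0, 0, 3, 0]
  ready (indeg=0): [4, 5, 7]
  pop 4: indeg[6]->2 | ready=[5, 7] | order so far=[4]
  pop 5: indeg[0]->0; indeg[2]->0 | ready=[0, 2, 7] | order so far=[4, 5]
  pop 0: no out-edges | ready=[2, 7] | order so far=[4, 5, 0]
  pop 2: indeg[6]->1 | ready=[7] | order so far=[4, 5, 0, 2]
  pop 7: indeg[1]->0; indeg[3]->1 | ready=[1] | order so far=[4, 5, 0, 2, 7]
  pop 1: indeg[3]->0; indeg[6]->0 | ready=[3, 6] | order so far=[4, 5, 0, 2, 7, 1]
  pop 3: no out-edges | ready=[6] | order so far=[4, 5, 0, 2, 7, 1, 3]
  pop 6: no out-edges | ready=[] | order so far=[4, 5, 0, 2, 7, 1, 3, 6]
  Result: [4, 5, 0, 2, 7, 1, 3, 6]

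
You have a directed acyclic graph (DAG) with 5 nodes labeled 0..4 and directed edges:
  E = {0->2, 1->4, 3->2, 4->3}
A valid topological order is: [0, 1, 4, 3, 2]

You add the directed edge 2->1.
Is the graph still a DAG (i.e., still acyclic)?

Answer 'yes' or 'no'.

Given toposort: [0, 1, 4, 3, 2]
Position of 2: index 4; position of 1: index 1
New edge 2->1: backward (u after v in old order)
Backward edge: old toposort is now invalid. Check if this creates a cycle.
Does 1 already reach 2? Reachable from 1: [1, 2, 3, 4]. YES -> cycle!
Still a DAG? no

Answer: no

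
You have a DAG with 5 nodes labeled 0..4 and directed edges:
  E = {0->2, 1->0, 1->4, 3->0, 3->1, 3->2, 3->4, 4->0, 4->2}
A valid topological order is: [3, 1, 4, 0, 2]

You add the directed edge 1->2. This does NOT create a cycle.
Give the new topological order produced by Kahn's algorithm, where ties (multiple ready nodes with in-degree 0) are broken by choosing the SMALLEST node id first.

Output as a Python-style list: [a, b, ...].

Answer: [3, 1, 4, 0, 2]

Derivation:
Old toposort: [3, 1, 4, 0, 2]
Added edge: 1->2
Position of 1 (1) < position of 2 (4). Old order still valid.
Run Kahn's algorithm (break ties by smallest node id):
  initial in-degrees: [3, 1, 4, 0, 2]
  ready (indeg=0): [3]
  pop 3: indeg[0]->2; indeg[1]->0; indeg[2]->3; indeg[4]->1 | ready=[1] | order so far=[3]
  pop 1: indeg[0]->1; indeg[2]->2; indeg[4]->0 | ready=[4] | order so far=[3, 1]
  pop 4: indeg[0]->0; indeg[2]->1 | ready=[0] | order so far=[3, 1, 4]
  pop 0: indeg[2]->0 | ready=[2] | order so far=[3, 1, 4, 0]
  pop 2: no out-edges | ready=[] | order so far=[3, 1, 4, 0, 2]
  Result: [3, 1, 4, 0, 2]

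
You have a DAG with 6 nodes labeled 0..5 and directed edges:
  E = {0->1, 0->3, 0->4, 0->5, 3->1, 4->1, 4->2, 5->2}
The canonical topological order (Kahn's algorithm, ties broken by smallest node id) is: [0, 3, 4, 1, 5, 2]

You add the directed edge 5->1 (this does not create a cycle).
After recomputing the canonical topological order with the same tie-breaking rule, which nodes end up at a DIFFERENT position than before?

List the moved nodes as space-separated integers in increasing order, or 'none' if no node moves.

Answer: 1 5

Derivation:
Old toposort: [0, 3, 4, 1, 5, 2]
Added edge 5->1
Recompute Kahn (smallest-id tiebreak):
  initial in-degrees: [0, 4, 2, 1, 1, 1]
  ready (indeg=0): [0]
  pop 0: indeg[1]->3; indeg[3]->0; indeg[4]->0; indeg[5]->0 | ready=[3, 4, 5] | order so far=[0]
  pop 3: indeg[1]->2 | ready=[4, 5] | order so far=[0, 3]
  pop 4: indeg[1]->1; indeg[2]->1 | ready=[5] | order so far=[0, 3, 4]
  pop 5: indeg[1]->0; indeg[2]->0 | ready=[1, 2] | order so far=[0, 3, 4, 5]
  pop 1: no out-edges | ready=[2] | order so far=[0, 3, 4, 5, 1]
  pop 2: no out-edges | ready=[] | order so far=[0, 3, 4, 5, 1, 2]
New canonical toposort: [0, 3, 4, 5, 1, 2]
Compare positions:
  Node 0: index 0 -> 0 (same)
  Node 1: index 3 -> 4 (moved)
  Node 2: index 5 -> 5 (same)
  Node 3: index 1 -> 1 (same)
  Node 4: index 2 -> 2 (same)
  Node 5: index 4 -> 3 (moved)
Nodes that changed position: 1 5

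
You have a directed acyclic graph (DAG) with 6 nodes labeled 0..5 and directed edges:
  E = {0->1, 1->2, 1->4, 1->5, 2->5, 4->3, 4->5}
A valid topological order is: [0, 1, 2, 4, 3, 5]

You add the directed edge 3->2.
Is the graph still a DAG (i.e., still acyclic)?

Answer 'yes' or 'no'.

Given toposort: [0, 1, 2, 4, 3, 5]
Position of 3: index 4; position of 2: index 2
New edge 3->2: backward (u after v in old order)
Backward edge: old toposort is now invalid. Check if this creates a cycle.
Does 2 already reach 3? Reachable from 2: [2, 5]. NO -> still a DAG (reorder needed).
Still a DAG? yes

Answer: yes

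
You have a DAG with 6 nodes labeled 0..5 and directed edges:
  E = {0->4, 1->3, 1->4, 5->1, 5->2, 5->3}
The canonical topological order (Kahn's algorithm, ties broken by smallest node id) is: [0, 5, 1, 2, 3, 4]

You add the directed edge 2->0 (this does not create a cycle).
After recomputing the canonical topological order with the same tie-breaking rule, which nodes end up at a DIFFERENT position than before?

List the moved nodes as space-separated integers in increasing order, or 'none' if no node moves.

Old toposort: [0, 5, 1, 2, 3, 4]
Added edge 2->0
Recompute Kahn (smallest-id tiebreak):
  initial in-degrees: [1, 1, 1, 2, 2, 0]
  ready (indeg=0): [5]
  pop 5: indeg[1]->0; indeg[2]->0; indeg[3]->1 | ready=[1, 2] | order so far=[5]
  pop 1: indeg[3]->0; indeg[4]->1 | ready=[2, 3] | order so far=[5, 1]
  pop 2: indeg[0]->0 | ready=[0, 3] | order so far=[5, 1, 2]
  pop 0: indeg[4]->0 | ready=[3, 4] | order so far=[5, 1, 2, 0]
  pop 3: no out-edges | ready=[4] | order so far=[5, 1, 2, 0, 3]
  pop 4: no out-edges | ready=[] | order so far=[5, 1, 2, 0, 3, 4]
New canonical toposort: [5, 1, 2, 0, 3, 4]
Compare positions:
  Node 0: index 0 -> 3 (moved)
  Node 1: index 2 -> 1 (moved)
  Node 2: index 3 -> 2 (moved)
  Node 3: index 4 -> 4 (same)
  Node 4: index 5 -> 5 (same)
  Node 5: index 1 -> 0 (moved)
Nodes that changed position: 0 1 2 5

Answer: 0 1 2 5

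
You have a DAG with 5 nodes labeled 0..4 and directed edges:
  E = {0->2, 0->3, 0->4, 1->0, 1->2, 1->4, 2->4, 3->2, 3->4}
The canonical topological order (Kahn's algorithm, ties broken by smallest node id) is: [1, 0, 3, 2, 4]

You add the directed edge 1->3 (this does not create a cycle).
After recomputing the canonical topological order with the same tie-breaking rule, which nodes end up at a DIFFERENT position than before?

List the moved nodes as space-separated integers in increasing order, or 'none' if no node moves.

Old toposort: [1, 0, 3, 2, 4]
Added edge 1->3
Recompute Kahn (smallest-id tiebreak):
  initial in-degrees: [1, 0, 3, 2, 4]
  ready (indeg=0): [1]
  pop 1: indeg[0]->0; indeg[2]->2; indeg[3]->1; indeg[4]->3 | ready=[0] | order so far=[1]
  pop 0: indeg[2]->1; indeg[3]->0; indeg[4]->2 | ready=[3] | order so far=[1, 0]
  pop 3: indeg[2]->0; indeg[4]->1 | ready=[2] | order so far=[1, 0, 3]
  pop 2: indeg[4]->0 | ready=[4] | order so far=[1, 0, 3, 2]
  pop 4: no out-edges | ready=[] | order so far=[1, 0, 3, 2, 4]
New canonical toposort: [1, 0, 3, 2, 4]
Compare positions:
  Node 0: index 1 -> 1 (same)
  Node 1: index 0 -> 0 (same)
  Node 2: index 3 -> 3 (same)
  Node 3: index 2 -> 2 (same)
  Node 4: index 4 -> 4 (same)
Nodes that changed position: none

Answer: none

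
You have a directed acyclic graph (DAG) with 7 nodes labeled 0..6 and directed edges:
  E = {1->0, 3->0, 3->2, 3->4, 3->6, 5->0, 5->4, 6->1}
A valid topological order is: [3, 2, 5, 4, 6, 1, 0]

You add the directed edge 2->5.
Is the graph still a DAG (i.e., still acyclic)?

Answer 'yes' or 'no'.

Given toposort: [3, 2, 5, 4, 6, 1, 0]
Position of 2: index 1; position of 5: index 2
New edge 2->5: forward
Forward edge: respects the existing order. Still a DAG, same toposort still valid.
Still a DAG? yes

Answer: yes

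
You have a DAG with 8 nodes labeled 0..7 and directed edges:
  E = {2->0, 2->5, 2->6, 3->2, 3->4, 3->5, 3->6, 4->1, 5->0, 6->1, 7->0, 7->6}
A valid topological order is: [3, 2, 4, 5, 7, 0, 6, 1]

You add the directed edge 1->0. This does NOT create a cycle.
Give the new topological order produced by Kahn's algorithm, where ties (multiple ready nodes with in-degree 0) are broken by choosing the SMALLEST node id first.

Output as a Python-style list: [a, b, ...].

Answer: [3, 2, 4, 5, 7, 6, 1, 0]

Derivation:
Old toposort: [3, 2, 4, 5, 7, 0, 6, 1]
Added edge: 1->0
Position of 1 (7) > position of 0 (5). Must reorder: 1 must now come before 0.
Run Kahn's algorithm (break ties by smallest node id):
  initial in-degrees: [4, 2, 1, 0, 1, 2, 3, 0]
  ready (indeg=0): [3, 7]
  pop 3: indeg[2]->0; indeg[4]->0; indeg[5]->1; indeg[6]->2 | ready=[2, 4, 7] | order so far=[3]
  pop 2: indeg[0]->3; indeg[5]->0; indeg[6]->1 | ready=[4, 5, 7] | order so far=[3, 2]
  pop 4: indeg[1]->1 | ready=[5, 7] | order so far=[3, 2, 4]
  pop 5: indeg[0]->2 | ready=[7] | order so far=[3, 2, 4, 5]
  pop 7: indeg[0]->1; indeg[6]->0 | ready=[6] | order so far=[3, 2, 4, 5, 7]
  pop 6: indeg[1]->0 | ready=[1] | order so far=[3, 2, 4, 5, 7, 6]
  pop 1: indeg[0]->0 | ready=[0] | order so far=[3, 2, 4, 5, 7, 6, 1]
  pop 0: no out-edges | ready=[] | order so far=[3, 2, 4, 5, 7, 6, 1, 0]
  Result: [3, 2, 4, 5, 7, 6, 1, 0]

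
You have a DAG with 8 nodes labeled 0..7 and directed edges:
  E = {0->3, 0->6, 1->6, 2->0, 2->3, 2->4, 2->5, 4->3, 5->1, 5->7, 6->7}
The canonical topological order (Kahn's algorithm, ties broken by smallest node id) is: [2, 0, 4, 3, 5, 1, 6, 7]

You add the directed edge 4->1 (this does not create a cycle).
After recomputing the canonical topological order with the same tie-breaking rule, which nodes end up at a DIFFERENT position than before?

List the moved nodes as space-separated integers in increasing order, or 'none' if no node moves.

Old toposort: [2, 0, 4, 3, 5, 1, 6, 7]
Added edge 4->1
Recompute Kahn (smallest-id tiebreak):
  initial in-degrees: [1, 2, 0, 3, 1, 1, 2, 2]
  ready (indeg=0): [2]
  pop 2: indeg[0]->0; indeg[3]->2; indeg[4]->0; indeg[5]->0 | ready=[0, 4, 5] | order so far=[2]
  pop 0: indeg[3]->1; indeg[6]->1 | ready=[4, 5] | order so far=[2, 0]
  pop 4: indeg[1]->1; indeg[3]->0 | ready=[3, 5] | order so far=[2, 0, 4]
  pop 3: no out-edges | ready=[5] | order so far=[2, 0, 4, 3]
  pop 5: indeg[1]->0; indeg[7]->1 | ready=[1] | order so far=[2, 0, 4, 3, 5]
  pop 1: indeg[6]->0 | ready=[6] | order so far=[2, 0, 4, 3, 5, 1]
  pop 6: indeg[7]->0 | ready=[7] | order so far=[2, 0, 4, 3, 5, 1, 6]
  pop 7: no out-edges | ready=[] | order so far=[2, 0, 4, 3, 5, 1, 6, 7]
New canonical toposort: [2, 0, 4, 3, 5, 1, 6, 7]
Compare positions:
  Node 0: index 1 -> 1 (same)
  Node 1: index 5 -> 5 (same)
  Node 2: index 0 -> 0 (same)
  Node 3: index 3 -> 3 (same)
  Node 4: index 2 -> 2 (same)
  Node 5: index 4 -> 4 (same)
  Node 6: index 6 -> 6 (same)
  Node 7: index 7 -> 7 (same)
Nodes that changed position: none

Answer: none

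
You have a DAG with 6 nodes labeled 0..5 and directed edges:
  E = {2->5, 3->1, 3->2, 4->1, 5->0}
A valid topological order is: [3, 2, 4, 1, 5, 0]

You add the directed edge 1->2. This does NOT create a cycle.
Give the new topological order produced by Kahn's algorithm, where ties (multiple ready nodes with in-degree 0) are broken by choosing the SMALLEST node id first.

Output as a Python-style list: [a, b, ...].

Old toposort: [3, 2, 4, 1, 5, 0]
Added edge: 1->2
Position of 1 (3) > position of 2 (1). Must reorder: 1 must now come before 2.
Run Kahn's algorithm (break ties by smallest node id):
  initial in-degrees: [1, 2, 2, 0, 0, 1]
  ready (indeg=0): [3, 4]
  pop 3: indeg[1]->1; indeg[2]->1 | ready=[4] | order so far=[3]
  pop 4: indeg[1]->0 | ready=[1] | order so far=[3, 4]
  pop 1: indeg[2]->0 | ready=[2] | order so far=[3, 4, 1]
  pop 2: indeg[5]->0 | ready=[5] | order so far=[3, 4, 1, 2]
  pop 5: indeg[0]->0 | ready=[0] | order so far=[3, 4, 1, 2, 5]
  pop 0: no out-edges | ready=[] | order so far=[3, 4, 1, 2, 5, 0]
  Result: [3, 4, 1, 2, 5, 0]

Answer: [3, 4, 1, 2, 5, 0]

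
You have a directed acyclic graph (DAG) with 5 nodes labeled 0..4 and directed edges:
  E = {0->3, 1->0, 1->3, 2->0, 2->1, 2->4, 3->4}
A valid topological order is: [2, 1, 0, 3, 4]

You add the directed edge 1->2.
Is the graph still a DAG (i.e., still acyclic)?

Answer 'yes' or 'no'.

Answer: no

Derivation:
Given toposort: [2, 1, 0, 3, 4]
Position of 1: index 1; position of 2: index 0
New edge 1->2: backward (u after v in old order)
Backward edge: old toposort is now invalid. Check if this creates a cycle.
Does 2 already reach 1? Reachable from 2: [0, 1, 2, 3, 4]. YES -> cycle!
Still a DAG? no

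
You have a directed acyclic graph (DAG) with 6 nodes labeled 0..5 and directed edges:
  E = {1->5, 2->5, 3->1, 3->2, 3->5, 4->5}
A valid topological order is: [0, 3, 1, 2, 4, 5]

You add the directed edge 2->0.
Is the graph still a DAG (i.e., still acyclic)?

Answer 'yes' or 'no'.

Answer: yes

Derivation:
Given toposort: [0, 3, 1, 2, 4, 5]
Position of 2: index 3; position of 0: index 0
New edge 2->0: backward (u after v in old order)
Backward edge: old toposort is now invalid. Check if this creates a cycle.
Does 0 already reach 2? Reachable from 0: [0]. NO -> still a DAG (reorder needed).
Still a DAG? yes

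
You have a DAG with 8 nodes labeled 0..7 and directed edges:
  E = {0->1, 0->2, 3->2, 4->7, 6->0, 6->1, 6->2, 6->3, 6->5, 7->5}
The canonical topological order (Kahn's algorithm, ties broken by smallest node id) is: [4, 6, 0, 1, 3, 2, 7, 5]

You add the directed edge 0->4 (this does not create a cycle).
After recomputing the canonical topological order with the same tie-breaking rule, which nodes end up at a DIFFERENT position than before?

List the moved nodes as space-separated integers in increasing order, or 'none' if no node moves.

Answer: 0 1 2 3 4 6

Derivation:
Old toposort: [4, 6, 0, 1, 3, 2, 7, 5]
Added edge 0->4
Recompute Kahn (smallest-id tiebreak):
  initial in-degrees: [1, 2, 3, 1, 1, 2, 0, 1]
  ready (indeg=0): [6]
  pop 6: indeg[0]->0; indeg[1]->1; indeg[2]->2; indeg[3]->0; indeg[5]->1 | ready=[0, 3] | order so far=[6]
  pop 0: indeg[1]->0; indeg[2]->1; indeg[4]->0 | ready=[1, 3, 4] | order so far=[6, 0]
  pop 1: no out-edges | ready=[3, 4] | order so far=[6, 0, 1]
  pop 3: indeg[2]->0 | ready=[2, 4] | order so far=[6, 0, 1, 3]
  pop 2: no out-edges | ready=[4] | order so far=[6, 0, 1, 3, 2]
  pop 4: indeg[7]->0 | ready=[7] | order so far=[6, 0, 1, 3, 2, 4]
  pop 7: indeg[5]->0 | ready=[5] | order so far=[6, 0, 1, 3, 2, 4, 7]
  pop 5: no out-edges | ready=[] | order so far=[6, 0, 1, 3, 2, 4, 7, 5]
New canonical toposort: [6, 0, 1, 3, 2, 4, 7, 5]
Compare positions:
  Node 0: index 2 -> 1 (moved)
  Node 1: index 3 -> 2 (moved)
  Node 2: index 5 -> 4 (moved)
  Node 3: index 4 -> 3 (moved)
  Node 4: index 0 -> 5 (moved)
  Node 5: index 7 -> 7 (same)
  Node 6: index 1 -> 0 (moved)
  Node 7: index 6 -> 6 (same)
Nodes that changed position: 0 1 2 3 4 6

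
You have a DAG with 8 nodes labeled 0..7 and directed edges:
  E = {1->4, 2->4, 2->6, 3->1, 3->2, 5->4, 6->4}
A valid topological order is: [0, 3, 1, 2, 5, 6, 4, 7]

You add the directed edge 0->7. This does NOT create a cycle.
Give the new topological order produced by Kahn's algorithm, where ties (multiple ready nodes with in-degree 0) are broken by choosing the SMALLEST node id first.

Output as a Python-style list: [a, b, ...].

Old toposort: [0, 3, 1, 2, 5, 6, 4, 7]
Added edge: 0->7
Position of 0 (0) < position of 7 (7). Old order still valid.
Run Kahn's algorithm (break ties by smallest node id):
  initial in-degrees: [0, 1, 1, 0, 4, 0, 1, 1]
  ready (indeg=0): [0, 3, 5]
  pop 0: indeg[7]->0 | ready=[3, 5, 7] | order so far=[0]
  pop 3: indeg[1]->0; indeg[2]->0 | ready=[1, 2, 5, 7] | order so far=[0, 3]
  pop 1: indeg[4]->3 | ready=[2, 5, 7] | order so far=[0, 3, 1]
  pop 2: indeg[4]->2; indeg[6]->0 | ready=[5, 6, 7] | order so far=[0, 3, 1, 2]
  pop 5: indeg[4]->1 | ready=[6, 7] | order so far=[0, 3, 1, 2, 5]
  pop 6: indeg[4]->0 | ready=[4, 7] | order so far=[0, 3, 1, 2, 5, 6]
  pop 4: no out-edges | ready=[7] | order so far=[0, 3, 1, 2, 5, 6, 4]
  pop 7: no out-edges | ready=[] | order so far=[0, 3, 1, 2, 5, 6, 4, 7]
  Result: [0, 3, 1, 2, 5, 6, 4, 7]

Answer: [0, 3, 1, 2, 5, 6, 4, 7]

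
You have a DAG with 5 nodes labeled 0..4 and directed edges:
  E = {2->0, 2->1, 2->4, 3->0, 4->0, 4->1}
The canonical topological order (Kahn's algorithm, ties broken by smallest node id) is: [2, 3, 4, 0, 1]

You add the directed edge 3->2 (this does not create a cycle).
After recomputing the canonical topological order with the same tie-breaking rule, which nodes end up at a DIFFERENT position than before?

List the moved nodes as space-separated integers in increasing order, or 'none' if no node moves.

Answer: 2 3

Derivation:
Old toposort: [2, 3, 4, 0, 1]
Added edge 3->2
Recompute Kahn (smallest-id tiebreak):
  initial in-degrees: [3, 2, 1, 0, 1]
  ready (indeg=0): [3]
  pop 3: indeg[0]->2; indeg[2]->0 | ready=[2] | order so far=[3]
  pop 2: indeg[0]->1; indeg[1]->1; indeg[4]->0 | ready=[4] | order so far=[3, 2]
  pop 4: indeg[0]->0; indeg[1]->0 | ready=[0, 1] | order so far=[3, 2, 4]
  pop 0: no out-edges | ready=[1] | order so far=[3, 2, 4, 0]
  pop 1: no out-edges | ready=[] | order so far=[3, 2, 4, 0, 1]
New canonical toposort: [3, 2, 4, 0, 1]
Compare positions:
  Node 0: index 3 -> 3 (same)
  Node 1: index 4 -> 4 (same)
  Node 2: index 0 -> 1 (moved)
  Node 3: index 1 -> 0 (moved)
  Node 4: index 2 -> 2 (same)
Nodes that changed position: 2 3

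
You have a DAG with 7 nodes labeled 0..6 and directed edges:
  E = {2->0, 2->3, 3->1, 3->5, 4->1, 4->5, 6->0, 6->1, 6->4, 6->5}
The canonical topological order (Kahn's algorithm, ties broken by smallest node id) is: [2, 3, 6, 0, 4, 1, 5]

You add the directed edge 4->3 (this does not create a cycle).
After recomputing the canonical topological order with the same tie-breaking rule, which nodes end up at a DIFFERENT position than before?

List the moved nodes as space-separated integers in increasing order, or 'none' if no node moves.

Answer: 0 3 4 6

Derivation:
Old toposort: [2, 3, 6, 0, 4, 1, 5]
Added edge 4->3
Recompute Kahn (smallest-id tiebreak):
  initial in-degrees: [2, 3, 0, 2, 1, 3, 0]
  ready (indeg=0): [2, 6]
  pop 2: indeg[0]->1; indeg[3]->1 | ready=[6] | order so far=[2]
  pop 6: indeg[0]->0; indeg[1]->2; indeg[4]->0; indeg[5]->2 | ready=[0, 4] | order so far=[2, 6]
  pop 0: no out-edges | ready=[4] | order so far=[2, 6, 0]
  pop 4: indeg[1]->1; indeg[3]->0; indeg[5]->1 | ready=[3] | order so far=[2, 6, 0, 4]
  pop 3: indeg[1]->0; indeg[5]->0 | ready=[1, 5] | order so far=[2, 6, 0, 4, 3]
  pop 1: no out-edges | ready=[5] | order so far=[2, 6, 0, 4, 3, 1]
  pop 5: no out-edges | ready=[] | order so far=[2, 6, 0, 4, 3, 1, 5]
New canonical toposort: [2, 6, 0, 4, 3, 1, 5]
Compare positions:
  Node 0: index 3 -> 2 (moved)
  Node 1: index 5 -> 5 (same)
  Node 2: index 0 -> 0 (same)
  Node 3: index 1 -> 4 (moved)
  Node 4: index 4 -> 3 (moved)
  Node 5: index 6 -> 6 (same)
  Node 6: index 2 -> 1 (moved)
Nodes that changed position: 0 3 4 6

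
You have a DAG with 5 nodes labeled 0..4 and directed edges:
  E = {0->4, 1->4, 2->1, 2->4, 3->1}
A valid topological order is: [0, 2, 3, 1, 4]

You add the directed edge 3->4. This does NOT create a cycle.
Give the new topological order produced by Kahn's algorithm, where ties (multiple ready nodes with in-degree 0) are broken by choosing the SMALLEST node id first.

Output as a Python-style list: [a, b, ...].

Old toposort: [0, 2, 3, 1, 4]
Added edge: 3->4
Position of 3 (2) < position of 4 (4). Old order still valid.
Run Kahn's algorithm (break ties by smallest node id):
  initial in-degrees: [0, 2, 0, 0, 4]
  ready (indeg=0): [0, 2, 3]
  pop 0: indeg[4]->3 | ready=[2, 3] | order so far=[0]
  pop 2: indeg[1]->1; indeg[4]->2 | ready=[3] | order so far=[0, 2]
  pop 3: indeg[1]->0; indeg[4]->1 | ready=[1] | order so far=[0, 2, 3]
  pop 1: indeg[4]->0 | ready=[4] | order so far=[0, 2, 3, 1]
  pop 4: no out-edges | ready=[] | order so far=[0, 2, 3, 1, 4]
  Result: [0, 2, 3, 1, 4]

Answer: [0, 2, 3, 1, 4]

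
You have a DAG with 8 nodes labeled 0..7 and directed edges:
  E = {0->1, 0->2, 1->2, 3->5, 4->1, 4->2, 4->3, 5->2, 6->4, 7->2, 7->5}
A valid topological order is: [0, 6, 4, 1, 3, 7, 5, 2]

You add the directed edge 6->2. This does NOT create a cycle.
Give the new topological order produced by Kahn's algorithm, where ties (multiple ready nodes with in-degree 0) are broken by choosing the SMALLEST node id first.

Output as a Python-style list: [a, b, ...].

Answer: [0, 6, 4, 1, 3, 7, 5, 2]

Derivation:
Old toposort: [0, 6, 4, 1, 3, 7, 5, 2]
Added edge: 6->2
Position of 6 (1) < position of 2 (7). Old order still valid.
Run Kahn's algorithm (break ties by smallest node id):
  initial in-degrees: [0, 2, 6, 1, 1, 2, 0, 0]
  ready (indeg=0): [0, 6, 7]
  pop 0: indeg[1]->1; indeg[2]->5 | ready=[6, 7] | order so far=[0]
  pop 6: indeg[2]->4; indeg[4]->0 | ready=[4, 7] | order so far=[0, 6]
  pop 4: indeg[1]->0; indeg[2]->3; indeg[3]->0 | ready=[1, 3, 7] | order so far=[0, 6, 4]
  pop 1: indeg[2]->2 | ready=[3, 7] | order so far=[0, 6, 4, 1]
  pop 3: indeg[5]->1 | ready=[7] | order so far=[0, 6, 4, 1, 3]
  pop 7: indeg[2]->1; indeg[5]->0 | ready=[5] | order so far=[0, 6, 4, 1, 3, 7]
  pop 5: indeg[2]->0 | ready=[2] | order so far=[0, 6, 4, 1, 3, 7, 5]
  pop 2: no out-edges | ready=[] | order so far=[0, 6, 4, 1, 3, 7, 5, 2]
  Result: [0, 6, 4, 1, 3, 7, 5, 2]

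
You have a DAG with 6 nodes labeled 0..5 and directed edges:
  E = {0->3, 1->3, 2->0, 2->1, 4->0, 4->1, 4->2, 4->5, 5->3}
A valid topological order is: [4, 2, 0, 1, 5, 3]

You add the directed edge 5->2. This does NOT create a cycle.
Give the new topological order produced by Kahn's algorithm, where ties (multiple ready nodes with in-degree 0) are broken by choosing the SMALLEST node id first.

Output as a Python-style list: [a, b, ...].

Answer: [4, 5, 2, 0, 1, 3]

Derivation:
Old toposort: [4, 2, 0, 1, 5, 3]
Added edge: 5->2
Position of 5 (4) > position of 2 (1). Must reorder: 5 must now come before 2.
Run Kahn's algorithm (break ties by smallest node id):
  initial in-degrees: [2, 2, 2, 3, 0, 1]
  ready (indeg=0): [4]
  pop 4: indeg[0]->1; indeg[1]->1; indeg[2]->1; indeg[5]->0 | ready=[5] | order so far=[4]
  pop 5: indeg[2]->0; indeg[3]->2 | ready=[2] | order so far=[4, 5]
  pop 2: indeg[0]->0; indeg[1]->0 | ready=[0, 1] | order so far=[4, 5, 2]
  pop 0: indeg[3]->1 | ready=[1] | order so far=[4, 5, 2, 0]
  pop 1: indeg[3]->0 | ready=[3] | order so far=[4, 5, 2, 0, 1]
  pop 3: no out-edges | ready=[] | order so far=[4, 5, 2, 0, 1, 3]
  Result: [4, 5, 2, 0, 1, 3]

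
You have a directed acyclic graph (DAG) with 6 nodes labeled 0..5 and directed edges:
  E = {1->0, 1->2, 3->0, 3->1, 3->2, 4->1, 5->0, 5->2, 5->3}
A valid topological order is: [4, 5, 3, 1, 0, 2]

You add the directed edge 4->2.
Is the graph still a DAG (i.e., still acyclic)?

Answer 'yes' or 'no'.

Given toposort: [4, 5, 3, 1, 0, 2]
Position of 4: index 0; position of 2: index 5
New edge 4->2: forward
Forward edge: respects the existing order. Still a DAG, same toposort still valid.
Still a DAG? yes

Answer: yes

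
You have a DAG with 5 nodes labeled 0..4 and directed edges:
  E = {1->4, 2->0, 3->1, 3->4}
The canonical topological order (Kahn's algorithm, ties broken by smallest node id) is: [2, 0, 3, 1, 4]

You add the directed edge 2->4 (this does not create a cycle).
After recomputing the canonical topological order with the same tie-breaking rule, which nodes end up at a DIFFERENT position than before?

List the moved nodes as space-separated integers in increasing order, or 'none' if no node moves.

Old toposort: [2, 0, 3, 1, 4]
Added edge 2->4
Recompute Kahn (smallest-id tiebreak):
  initial in-degrees: [1, 1, 0, 0, 3]
  ready (indeg=0): [2, 3]
  pop 2: indeg[0]->0; indeg[4]->2 | ready=[0, 3] | order so far=[2]
  pop 0: no out-edges | ready=[3] | order so far=[2, 0]
  pop 3: indeg[1]->0; indeg[4]->1 | ready=[1] | order so far=[2, 0, 3]
  pop 1: indeg[4]->0 | ready=[4] | order so far=[2, 0, 3, 1]
  pop 4: no out-edges | ready=[] | order so far=[2, 0, 3, 1, 4]
New canonical toposort: [2, 0, 3, 1, 4]
Compare positions:
  Node 0: index 1 -> 1 (same)
  Node 1: index 3 -> 3 (same)
  Node 2: index 0 -> 0 (same)
  Node 3: index 2 -> 2 (same)
  Node 4: index 4 -> 4 (same)
Nodes that changed position: none

Answer: none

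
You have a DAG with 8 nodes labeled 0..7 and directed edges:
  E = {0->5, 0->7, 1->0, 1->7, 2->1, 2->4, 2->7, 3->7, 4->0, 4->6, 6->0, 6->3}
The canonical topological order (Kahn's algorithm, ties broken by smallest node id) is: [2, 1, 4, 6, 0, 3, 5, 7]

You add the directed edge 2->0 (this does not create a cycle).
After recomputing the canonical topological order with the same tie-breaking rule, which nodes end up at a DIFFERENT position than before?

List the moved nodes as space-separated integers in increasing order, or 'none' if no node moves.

Answer: none

Derivation:
Old toposort: [2, 1, 4, 6, 0, 3, 5, 7]
Added edge 2->0
Recompute Kahn (smallest-id tiebreak):
  initial in-degrees: [4, 1, 0, 1, 1, 1, 1, 4]
  ready (indeg=0): [2]
  pop 2: indeg[0]->3; indeg[1]->0; indeg[4]->0; indeg[7]->3 | ready=[1, 4] | order so far=[2]
  pop 1: indeg[0]->2; indeg[7]->2 | ready=[4] | order so far=[2, 1]
  pop 4: indeg[0]->1; indeg[6]->0 | ready=[6] | order so far=[2, 1, 4]
  pop 6: indeg[0]->0; indeg[3]->0 | ready=[0, 3] | order so far=[2, 1, 4, 6]
  pop 0: indeg[5]->0; indeg[7]->1 | ready=[3, 5] | order so far=[2, 1, 4, 6, 0]
  pop 3: indeg[7]->0 | ready=[5, 7] | order so far=[2, 1, 4, 6, 0, 3]
  pop 5: no out-edges | ready=[7] | order so far=[2, 1, 4, 6, 0, 3, 5]
  pop 7: no out-edges | ready=[] | order so far=[2, 1, 4, 6, 0, 3, 5, 7]
New canonical toposort: [2, 1, 4, 6, 0, 3, 5, 7]
Compare positions:
  Node 0: index 4 -> 4 (same)
  Node 1: index 1 -> 1 (same)
  Node 2: index 0 -> 0 (same)
  Node 3: index 5 -> 5 (same)
  Node 4: index 2 -> 2 (same)
  Node 5: index 6 -> 6 (same)
  Node 6: index 3 -> 3 (same)
  Node 7: index 7 -> 7 (same)
Nodes that changed position: none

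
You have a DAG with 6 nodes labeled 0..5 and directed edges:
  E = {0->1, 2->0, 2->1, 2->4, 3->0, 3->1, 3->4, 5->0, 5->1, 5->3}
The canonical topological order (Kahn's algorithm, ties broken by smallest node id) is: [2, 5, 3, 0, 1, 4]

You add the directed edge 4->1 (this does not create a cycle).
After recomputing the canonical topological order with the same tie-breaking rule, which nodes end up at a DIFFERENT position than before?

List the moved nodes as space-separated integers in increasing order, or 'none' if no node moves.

Old toposort: [2, 5, 3, 0, 1, 4]
Added edge 4->1
Recompute Kahn (smallest-id tiebreak):
  initial in-degrees: [3, 5, 0, 1, 2, 0]
  ready (indeg=0): [2, 5]
  pop 2: indeg[0]->2; indeg[1]->4; indeg[4]->1 | ready=[5] | order so far=[2]
  pop 5: indeg[0]->1; indeg[1]->3; indeg[3]->0 | ready=[3] | order so far=[2, 5]
  pop 3: indeg[0]->0; indeg[1]->2; indeg[4]->0 | ready=[0, 4] | order so far=[2, 5, 3]
  pop 0: indeg[1]->1 | ready=[4] | order so far=[2, 5, 3, 0]
  pop 4: indeg[1]->0 | ready=[1] | order so far=[2, 5, 3, 0, 4]
  pop 1: no out-edges | ready=[] | order so far=[2, 5, 3, 0, 4, 1]
New canonical toposort: [2, 5, 3, 0, 4, 1]
Compare positions:
  Node 0: index 3 -> 3 (same)
  Node 1: index 4 -> 5 (moved)
  Node 2: index 0 -> 0 (same)
  Node 3: index 2 -> 2 (same)
  Node 4: index 5 -> 4 (moved)
  Node 5: index 1 -> 1 (same)
Nodes that changed position: 1 4

Answer: 1 4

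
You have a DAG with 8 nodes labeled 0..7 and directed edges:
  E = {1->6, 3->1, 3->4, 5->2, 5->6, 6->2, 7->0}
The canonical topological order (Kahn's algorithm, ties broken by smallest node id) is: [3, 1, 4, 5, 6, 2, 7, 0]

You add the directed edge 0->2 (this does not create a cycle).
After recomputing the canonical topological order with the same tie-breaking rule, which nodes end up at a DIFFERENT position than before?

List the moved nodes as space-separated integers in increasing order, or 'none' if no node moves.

Old toposort: [3, 1, 4, 5, 6, 2, 7, 0]
Added edge 0->2
Recompute Kahn (smallest-id tiebreak):
  initial in-degrees: [1, 1, 3, 0, 1, 0, 2, 0]
  ready (indeg=0): [3, 5, 7]
  pop 3: indeg[1]->0; indeg[4]->0 | ready=[1, 4, 5, 7] | order so far=[3]
  pop 1: indeg[6]->1 | ready=[4, 5, 7] | order so far=[3, 1]
  pop 4: no out-edges | ready=[5, 7] | order so far=[3, 1, 4]
  pop 5: indeg[2]->2; indeg[6]->0 | ready=[6, 7] | order so far=[3, 1, 4, 5]
  pop 6: indeg[2]->1 | ready=[7] | order so far=[3, 1, 4, 5, 6]
  pop 7: indeg[0]->0 | ready=[0] | order so far=[3, 1, 4, 5, 6, 7]
  pop 0: indeg[2]->0 | ready=[2] | order so far=[3, 1, 4, 5, 6, 7, 0]
  pop 2: no out-edges | ready=[] | order so far=[3, 1, 4, 5, 6, 7, 0, 2]
New canonical toposort: [3, 1, 4, 5, 6, 7, 0, 2]
Compare positions:
  Node 0: index 7 -> 6 (moved)
  Node 1: index 1 -> 1 (same)
  Node 2: index 5 -> 7 (moved)
  Node 3: index 0 -> 0 (same)
  Node 4: index 2 -> 2 (same)
  Node 5: index 3 -> 3 (same)
  Node 6: index 4 -> 4 (same)
  Node 7: index 6 -> 5 (moved)
Nodes that changed position: 0 2 7

Answer: 0 2 7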